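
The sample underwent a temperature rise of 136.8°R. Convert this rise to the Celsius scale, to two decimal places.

An interval of 1°R corresponds to 5/9°C.
136.8 × 5/9 = 76.00.

76.00°C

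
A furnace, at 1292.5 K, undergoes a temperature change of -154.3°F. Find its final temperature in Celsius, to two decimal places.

Initial temperature in Celsius: 1292.5 - 273.15 = 1019.3500°C.
The 154.3°F change is an interval, so only the factor 5/9 applies: -154.3 × 5/9 = -85.7222°C.
Final Celsius temperature: 1019.3500 - 85.7222 = 933.6278°C.

933.63°C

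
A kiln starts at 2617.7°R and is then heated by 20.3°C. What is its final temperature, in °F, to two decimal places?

Initial temperature in Celsius: (2617.7 - 491.67) × 5/9 = 1181.1278°C.
Final Celsius temperature: 1181.1278 + 20.3000 = 1201.4278°C.
In Fahrenheit: 1201.4278 × 1.8 + 32 = 2194.57°F.

2194.57°F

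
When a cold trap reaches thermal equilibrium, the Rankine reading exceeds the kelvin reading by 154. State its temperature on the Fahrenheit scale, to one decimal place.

Let x be the Rankine reading; then the kelvin reading is 5/9·x.
(5/9·x) - x = -154  ⇒  (-4/9)·x = -154  ⇒  x = 346.5000°R.
In Celsius: (346.5 - 491.67) × 5/9 = -80.6500°C.
In Fahrenheit: -80.6500 × 1.8 + 32 = -113.2°F.

-113.2°F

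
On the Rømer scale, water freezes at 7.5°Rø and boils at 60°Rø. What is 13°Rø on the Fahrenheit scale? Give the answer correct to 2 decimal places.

Linear interpolation between the fixed points: C = (13 - 7.5) × 100 / (60 - 7.5) = 10.4762°C.
Then 10.4762 × 1.8 + 32 = 50.86°F.

50.86°F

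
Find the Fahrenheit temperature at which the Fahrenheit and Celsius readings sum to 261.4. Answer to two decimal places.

Let F be the Fahrenheit reading. The Celsius reading is C = 5/9·F - 17.7778.
Require F + C = 261.4: (14/9)·F - 17.7778 = 261.4.
F = (261.4 + 17.7778) / (14/9) = 179.47.

179.47°F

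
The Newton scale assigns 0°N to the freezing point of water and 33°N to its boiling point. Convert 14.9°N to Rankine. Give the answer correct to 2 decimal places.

Linear interpolation between the fixed points: C = (14.9 - 0) × 100 / (33 - 0) = 45.1515°C.
Then 45.1515 × 1.8 + 491.67 = 572.94°R.

572.94°R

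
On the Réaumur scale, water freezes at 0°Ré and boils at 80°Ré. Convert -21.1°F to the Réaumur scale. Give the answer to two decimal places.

-23.60°Ré

First in Celsius: (-21.1 - 32) × 5/9 = -29.5000°C.
Linearly onto the Réaumur scale: 0 + (-29.5000 / 100) × (80 - 0) = -23.60°Ré.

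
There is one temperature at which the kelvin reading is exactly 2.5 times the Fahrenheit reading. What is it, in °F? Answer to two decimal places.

Let F be the Fahrenheit reading. The kelvin reading is K = 5/9·F + 255.372.
Require K = 2.5·F: 5/9·F + 255.372 = 2.5·F.
(-35/18)·F = -255.372  ⇒  F = 131.33.

131.33°F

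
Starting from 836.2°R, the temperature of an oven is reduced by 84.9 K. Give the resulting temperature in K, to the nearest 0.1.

Initial temperature in Celsius: (836.2 - 491.67) × 5/9 = 191.4056°C.
The 84.9 K change is an interval; Kelvin and Celsius degrees are the same size, so ΔC = -84.9°C.
Final Celsius temperature: 191.4056 - 84.9000 = 106.5056°C.
In kelvin: 106.5056 + 273.15 = 379.7 K.

379.7 K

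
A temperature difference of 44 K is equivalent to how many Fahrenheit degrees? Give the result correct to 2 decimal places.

79.20°F

An interval of 1 K corresponds to 1.8°F.
44 × 1.8 = 79.20.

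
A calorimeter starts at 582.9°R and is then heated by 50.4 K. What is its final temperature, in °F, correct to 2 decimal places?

Initial temperature in Celsius: (582.9 - 491.67) × 5/9 = 50.6833°C.
The 50.4 K change is an interval; Kelvin and Celsius degrees are the same size, so ΔC = +50.4°C.
Final Celsius temperature: 50.6833 + 50.4000 = 101.0833°C.
In Fahrenheit: 101.0833 × 1.8 + 32 = 213.95°F.

213.95°F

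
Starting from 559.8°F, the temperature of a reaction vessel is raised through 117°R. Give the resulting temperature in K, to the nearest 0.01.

631.37 K

Initial temperature in Celsius: (559.8 - 32) × 5/9 = 293.2222°C.
The 117°R change is an interval, so only the factor 5/9 applies: +117 × 5/9 = +65.0000°C.
Final Celsius temperature: 293.2222 + 65.0000 = 358.2222°C.
In kelvin: 358.2222 + 273.15 = 631.37 K.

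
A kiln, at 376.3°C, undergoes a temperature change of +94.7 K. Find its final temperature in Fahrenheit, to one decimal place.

879.8°F

The 94.7 K change is an interval; Kelvin and Celsius degrees are the same size, so ΔC = +94.7°C.
Final Celsius temperature: 376.3000 + 94.7000 = 471.0000°C.
In Fahrenheit: 471.0000 × 1.8 + 32 = 879.8°F.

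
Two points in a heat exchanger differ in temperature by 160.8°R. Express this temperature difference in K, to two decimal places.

Only the scale ratio 5/9 matters for a change in temperature.
160.8 × 5/9 = 89.33.

89.33 K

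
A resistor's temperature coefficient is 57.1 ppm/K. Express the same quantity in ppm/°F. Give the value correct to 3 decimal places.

Since only a temperature interval is involved, the additive offset between the scales drops out.
A change of 1°F is a change of 5/9 K, so per °F the value is 57.1 × 5/9 = 31.722.

31.722 ppm/°F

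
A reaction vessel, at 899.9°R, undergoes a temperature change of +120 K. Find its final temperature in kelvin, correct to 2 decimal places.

619.94 K

Initial temperature in Celsius: (899.9 - 491.67) × 5/9 = 226.7944°C.
The 120 K change is an interval; Kelvin and Celsius degrees are the same size, so ΔC = +120°C.
Final Celsius temperature: 226.7944 + 120.0000 = 346.7944°C.
In kelvin: 346.7944 + 273.15 = 619.94 K.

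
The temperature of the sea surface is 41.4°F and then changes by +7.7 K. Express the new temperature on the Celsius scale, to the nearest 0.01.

12.92°C

Initial temperature in Celsius: (41.4 - 32) × 5/9 = 5.2222°C.
The 7.7 K change is an interval; Kelvin and Celsius degrees are the same size, so ΔC = +7.7°C.
Final Celsius temperature: 5.2222 + 7.7000 = 12.9222°C.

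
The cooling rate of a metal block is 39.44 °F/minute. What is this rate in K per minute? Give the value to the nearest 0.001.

The quantity depends on a temperature interval, so only the ratio of degree sizes applies; the offset between the scales is irrelevant.
A change of 1°F is a change of 5/9 K, so 39.44 × 5/9 = 21.911.

21.911 K/minute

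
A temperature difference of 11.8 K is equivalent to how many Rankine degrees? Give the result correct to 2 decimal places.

21.24°R

An interval of 1 K corresponds to 1.8°R.
11.8 × 1.8 = 21.24.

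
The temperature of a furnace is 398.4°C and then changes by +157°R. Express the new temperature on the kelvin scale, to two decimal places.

The 157°R change is an interval, so only the factor 5/9 applies: +157 × 5/9 = +87.2222°C.
Final Celsius temperature: 398.4000 + 87.2222 = 485.6222°C.
In kelvin: 485.6222 + 273.15 = 758.77 K.

758.77 K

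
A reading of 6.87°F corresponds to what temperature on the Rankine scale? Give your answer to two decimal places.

In Celsius: (6.87 - 32) × 5/9 = -13.9611°C.
In Rankine: -13.9611 × 1.8 + 491.67 = 466.54°R.

466.54°R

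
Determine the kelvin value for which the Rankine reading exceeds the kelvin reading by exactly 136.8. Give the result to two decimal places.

171.00 K

Let K be the kelvin reading. The Rankine reading is R = 1.8·K.
Require R - K = 136.8: (0.8)·K = 136.8.
K = (136.8) / (0.8) = 171.00.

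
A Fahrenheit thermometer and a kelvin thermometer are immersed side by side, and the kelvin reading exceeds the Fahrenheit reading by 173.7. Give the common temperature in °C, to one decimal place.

84.3°C

Let x be the Fahrenheit reading; then the kelvin reading is 5/9·x + 255.372.
(5/9·x + 255.372) - x = 173.7  ⇒  (-4/9)·x = -81.6722  ⇒  x = 183.7625°F.
In Celsius: (183.7625 - 32) × 5/9 = 84.3°C.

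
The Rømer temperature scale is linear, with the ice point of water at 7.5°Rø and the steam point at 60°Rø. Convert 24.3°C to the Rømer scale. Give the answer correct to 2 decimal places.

Linearly onto the Rømer scale: 7.5 + (24.3000 / 100) × (60 - 7.5) = 20.26°Rø.

20.26°Rø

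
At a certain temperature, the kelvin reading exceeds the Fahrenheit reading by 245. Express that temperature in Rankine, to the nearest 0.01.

Let x be the kelvin reading; then the Fahrenheit reading is 1.8·x - 459.67.
(1.8·x - 459.67) - x = -245  ⇒  (0.8)·x = 214.67  ⇒  x = 268.3375 K.
In Celsius: 268.3375 - 273.15 = -4.8125°C.
In Rankine: -4.8125 × 1.8 + 491.67 = 483.01°R.

483.01°R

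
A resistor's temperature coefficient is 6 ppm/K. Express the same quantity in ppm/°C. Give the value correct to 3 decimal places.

The quantity depends on a temperature interval, so only the ratio of degree sizes applies; the offset between the scales is irrelevant.
A change of 1°C is a change of 1 K, so per °C the value is 6 × 1 = 6.000.

6.000 ppm/°C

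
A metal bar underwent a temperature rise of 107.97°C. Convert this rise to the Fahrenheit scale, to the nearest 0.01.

194.35°F

An interval of 1°C corresponds to 1.8°F.
107.97 × 1.8 = 194.35.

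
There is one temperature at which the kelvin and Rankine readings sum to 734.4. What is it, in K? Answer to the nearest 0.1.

262.3 K

Let K be the kelvin reading. The Rankine reading is R = 1.8·K.
Require K + R = 734.4: (2.8)·K = 734.4.
K = (734.4) / (2.8) = 262.3.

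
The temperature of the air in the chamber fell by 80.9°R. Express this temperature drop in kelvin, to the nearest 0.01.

An interval of 1°R corresponds to 5/9 K.
80.9 × 5/9 = 44.94.

44.94 K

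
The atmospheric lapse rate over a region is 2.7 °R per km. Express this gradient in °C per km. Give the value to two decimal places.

1.50 °C/km

The quantity depends on a temperature interval, so only the ratio of degree sizes applies; the offset between the scales is irrelevant.
A change of 1°R is a change of 5/9°C, so 2.7 × 5/9 = 1.50.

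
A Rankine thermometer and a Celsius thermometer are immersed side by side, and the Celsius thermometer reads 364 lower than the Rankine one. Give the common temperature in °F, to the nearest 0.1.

-255.3°F

Let x be the Rankine reading; then the Celsius reading is 5/9·x - 273.15.
(5/9·x - 273.15) - x = -364  ⇒  (-4/9)·x = -90.85  ⇒  x = 204.4125°R.
In Celsius: (204.4125 - 491.67) × 5/9 = -159.5875°C.
In Fahrenheit: -159.5875 × 1.8 + 32 = -255.3°F.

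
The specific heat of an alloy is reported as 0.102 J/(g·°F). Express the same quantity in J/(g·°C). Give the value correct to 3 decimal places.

0.184 J/(g·°C)

The quantity depends on a temperature interval, so only the ratio of degree sizes applies; the offset between the scales is irrelevant.
A change of 1°C is a change of 1.8°F, so per °C the value is 0.102 × 1.8 = 0.184.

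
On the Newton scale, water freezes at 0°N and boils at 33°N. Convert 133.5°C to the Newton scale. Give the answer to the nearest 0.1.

Linearly onto the Newton scale: 0 + (133.5000 / 100) × (33 - 0) = 44.1°N.

44.1°N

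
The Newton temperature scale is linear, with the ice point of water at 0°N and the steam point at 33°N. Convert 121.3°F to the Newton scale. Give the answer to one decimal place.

First in Celsius: (121.3 - 32) × 5/9 = 49.6111°C.
Linearly onto the Newton scale: 0 + (49.6111 / 100) × (33 - 0) = 16.4°N.

16.4°N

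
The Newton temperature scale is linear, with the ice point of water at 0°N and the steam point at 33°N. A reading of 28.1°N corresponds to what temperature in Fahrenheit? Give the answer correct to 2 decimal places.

185.27°F

Linear interpolation between the fixed points: C = (28.1 - 0) × 100 / (33 - 0) = 85.1515°C.
Then 85.1515 × 1.8 + 32 = 185.27°F.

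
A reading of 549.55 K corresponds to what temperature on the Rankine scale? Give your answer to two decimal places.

989.19°R

In Celsius: 549.55 - 273.15 = 276.4000°C.
In Rankine: 276.4000 × 1.8 + 491.67 = 989.19°R.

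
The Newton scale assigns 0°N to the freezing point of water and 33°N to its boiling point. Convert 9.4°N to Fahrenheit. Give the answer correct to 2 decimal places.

83.27°F

Linear interpolation between the fixed points: C = (9.4 - 0) × 100 / (33 - 0) = 28.4848°C.
Then 28.4848 × 1.8 + 32 = 83.27°F.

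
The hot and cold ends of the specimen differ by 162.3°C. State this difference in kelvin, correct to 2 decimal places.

Celsius and kelvin degrees are the same size, so the interval is unchanged: 162.30.

162.30 K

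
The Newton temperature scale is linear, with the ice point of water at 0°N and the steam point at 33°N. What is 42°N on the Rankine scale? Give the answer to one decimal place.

Linear interpolation between the fixed points: C = (42 - 0) × 100 / (33 - 0) = 127.2727°C.
Then 127.2727 × 1.8 + 491.67 = 720.8°R.

720.8°R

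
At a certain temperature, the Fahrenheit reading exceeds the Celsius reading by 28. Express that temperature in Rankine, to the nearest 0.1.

Let x be the Fahrenheit reading; then the Celsius reading is 5/9·x - 17.7778.
(5/9·x - 17.7778) - x = -28  ⇒  (-4/9)·x = -92/9  ⇒  x = 23.0000°F.
In Celsius: (23 - 32) × 5/9 = -5.0000°C.
In Rankine: -5.0000 × 1.8 + 491.67 = 482.7°R.

482.7°R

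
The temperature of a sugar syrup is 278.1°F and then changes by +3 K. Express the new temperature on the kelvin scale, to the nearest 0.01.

Initial temperature in Celsius: (278.1 - 32) × 5/9 = 136.7222°C.
The 3 K change is an interval; Kelvin and Celsius degrees are the same size, so ΔC = +3°C.
Final Celsius temperature: 136.7222 + 3.0000 = 139.7222°C.
In kelvin: 139.7222 + 273.15 = 412.87 K.

412.87 K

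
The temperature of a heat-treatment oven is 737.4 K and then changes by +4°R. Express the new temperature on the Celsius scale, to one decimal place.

Initial temperature in Celsius: 737.4 - 273.15 = 464.2500°C.
The 4°R change is an interval, so only the factor 5/9 applies: +4 × 5/9 = +2.2222°C.
Final Celsius temperature: 464.2500 + 2.2222 = 466.4722°C.

466.5°C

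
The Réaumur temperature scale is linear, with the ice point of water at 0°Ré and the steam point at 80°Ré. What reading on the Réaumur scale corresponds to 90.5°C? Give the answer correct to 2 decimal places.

72.40°Ré

Linearly onto the Réaumur scale: 0 + (90.5000 / 100) × (80 - 0) = 72.40°Ré.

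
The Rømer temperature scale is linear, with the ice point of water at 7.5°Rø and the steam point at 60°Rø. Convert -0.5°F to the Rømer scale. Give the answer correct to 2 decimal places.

-1.98°Rø

First in Celsius: (-0.5 - 32) × 5/9 = -18.0556°C.
Linearly onto the Rømer scale: 7.5 + (-18.0556 / 100) × (60 - 7.5) = -1.98°Rø.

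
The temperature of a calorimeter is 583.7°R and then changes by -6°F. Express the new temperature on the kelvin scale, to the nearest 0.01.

Initial temperature in Celsius: (583.7 - 491.67) × 5/9 = 51.1278°C.
The 6°F change is an interval, so only the factor 5/9 applies: -6 × 5/9 = -3.3333°C.
Final Celsius temperature: 51.1278 - 3.3333 = 47.7944°C.
In kelvin: 47.7944 + 273.15 = 320.94 K.

320.94 K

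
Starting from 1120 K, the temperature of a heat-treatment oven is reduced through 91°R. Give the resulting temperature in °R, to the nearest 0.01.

Initial temperature in Celsius: 1120 - 273.15 = 846.8500°C.
The 91°R change is an interval, so only the factor 5/9 applies: -91 × 5/9 = -50.5556°C.
Final Celsius temperature: 846.8500 - 50.5556 = 796.2944°C.
In Rankine: 796.2944 × 1.8 + 491.67 = 1925.00°R.

1925.00°R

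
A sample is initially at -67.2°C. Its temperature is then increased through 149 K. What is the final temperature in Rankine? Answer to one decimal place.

638.9°R

The 149 K change is an interval; Kelvin and Celsius degrees are the same size, so ΔC = +149°C.
Final Celsius temperature: -67.2000 + 149.0000 = 81.8000°C.
In Rankine: 81.8000 × 1.8 + 491.67 = 638.9°R.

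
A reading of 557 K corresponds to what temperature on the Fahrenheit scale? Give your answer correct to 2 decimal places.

542.93°F

In Celsius: 557 - 273.15 = 283.8500°C.
In Fahrenheit: 283.8500 × 1.8 + 32 = 542.93°F.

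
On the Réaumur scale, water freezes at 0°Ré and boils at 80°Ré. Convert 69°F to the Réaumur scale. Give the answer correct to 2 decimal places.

First in Celsius: (69 - 32) × 5/9 = 20.5556°C.
Linearly onto the Réaumur scale: 0 + (20.5556 / 100) × (80 - 0) = 16.44°Ré.

16.44°Ré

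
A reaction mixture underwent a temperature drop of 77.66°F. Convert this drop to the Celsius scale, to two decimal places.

43.14°C

For a temperature interval the offset drops out; only the factor 5/9 applies.
77.66 × 5/9 = 43.14.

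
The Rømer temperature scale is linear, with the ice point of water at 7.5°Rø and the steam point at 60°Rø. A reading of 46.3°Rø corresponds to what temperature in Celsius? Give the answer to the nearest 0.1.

73.9°C

Linear interpolation between the fixed points: C = (46.3 - 7.5) × 100 / (60 - 7.5) = 73.9048°C.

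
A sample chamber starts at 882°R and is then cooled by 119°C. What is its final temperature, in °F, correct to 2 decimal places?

Initial temperature in Celsius: (882 - 491.67) × 5/9 = 216.8500°C.
Final Celsius temperature: 216.8500 - 119.0000 = 97.8500°C.
In Fahrenheit: 97.8500 × 1.8 + 32 = 208.13°F.

208.13°F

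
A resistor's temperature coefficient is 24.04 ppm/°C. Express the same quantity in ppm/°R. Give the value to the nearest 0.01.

The quantity depends on a temperature interval, so only the ratio of degree sizes applies; the offset between the scales is irrelevant.
A change of 1°R is a change of 5/9°C, so per °R the value is 24.04 × 5/9 = 13.36.

13.36 ppm/°R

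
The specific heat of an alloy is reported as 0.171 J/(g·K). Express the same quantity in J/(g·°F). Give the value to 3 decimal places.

0.095 J/(g·°F)

The quantity depends on a temperature interval, so only the ratio of degree sizes applies; the offset between the scales is irrelevant.
A change of 1°F is a change of 5/9 K, so per °F the value is 0.171 × 5/9 = 0.095.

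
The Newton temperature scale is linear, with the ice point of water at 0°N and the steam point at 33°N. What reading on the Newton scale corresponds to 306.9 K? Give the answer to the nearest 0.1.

First in Celsius: 306.9 - 273.15 = 33.7500°C.
Linearly onto the Newton scale: 0 + (33.7500 / 100) × (33 - 0) = 11.1°N.

11.1°N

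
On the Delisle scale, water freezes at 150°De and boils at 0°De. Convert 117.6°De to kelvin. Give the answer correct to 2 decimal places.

294.75 K

Linear interpolation between the fixed points: C = (117.6 - 150) × 100 / (0 - 150) = 21.6000°C.
Then 21.6000 + 273.15 = 294.75 K.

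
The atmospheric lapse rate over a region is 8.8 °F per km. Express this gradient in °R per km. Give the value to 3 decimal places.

Since only a temperature interval is involved, the additive offset between the scales drops out.
A change of 1°F is a change of 1°R, so 8.8 × 1 = 8.800.

8.800 °R/km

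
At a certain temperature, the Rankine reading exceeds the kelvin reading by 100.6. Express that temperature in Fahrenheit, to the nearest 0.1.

-233.3°F

Let x be the kelvin reading; then the Rankine reading is 1.8·x.
(1.8·x) - x = 100.6  ⇒  (0.8)·x = 100.6  ⇒  x = 125.7500 K.
In Celsius: 125.75 - 273.15 = -147.4000°C.
In Fahrenheit: -147.4000 × 1.8 + 32 = -233.3°F.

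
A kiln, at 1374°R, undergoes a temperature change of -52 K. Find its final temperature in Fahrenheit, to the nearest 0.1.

820.7°F

Initial temperature in Celsius: (1374 - 491.67) × 5/9 = 490.1833°C.
The 52 K change is an interval; Kelvin and Celsius degrees are the same size, so ΔC = -52°C.
Final Celsius temperature: 490.1833 - 52.0000 = 438.1833°C.
In Fahrenheit: 438.1833 × 1.8 + 32 = 820.7°F.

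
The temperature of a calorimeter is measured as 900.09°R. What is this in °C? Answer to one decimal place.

226.9°C

In Celsius: (900.09 - 491.67) × 5/9 = 226.9000°C.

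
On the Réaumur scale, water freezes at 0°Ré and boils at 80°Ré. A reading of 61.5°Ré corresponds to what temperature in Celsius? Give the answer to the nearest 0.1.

76.9°C

Linear interpolation between the fixed points: C = (61.5 - 0) × 100 / (80 - 0) = 76.8750°C.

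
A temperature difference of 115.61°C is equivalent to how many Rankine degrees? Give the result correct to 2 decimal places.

An interval of 1°C corresponds to 1.8°R.
115.61 × 1.8 = 208.10.

208.10°R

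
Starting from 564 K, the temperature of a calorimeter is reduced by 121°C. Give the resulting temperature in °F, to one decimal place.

337.7°F

Initial temperature in Celsius: 564 - 273.15 = 290.8500°C.
Final Celsius temperature: 290.8500 - 121.0000 = 169.8500°C.
In Fahrenheit: 169.8500 × 1.8 + 32 = 337.7°F.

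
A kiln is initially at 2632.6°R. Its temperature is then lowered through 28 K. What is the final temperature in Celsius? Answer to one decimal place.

1161.4°C

Initial temperature in Celsius: (2632.6 - 491.67) × 5/9 = 1189.4056°C.
The 28 K change is an interval; Kelvin and Celsius degrees are the same size, so ΔC = -28°C.
Final Celsius temperature: 1189.4056 - 28.0000 = 1161.4056°C.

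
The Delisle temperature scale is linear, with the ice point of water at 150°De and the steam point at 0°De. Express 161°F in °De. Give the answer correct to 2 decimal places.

First in Celsius: (161 - 32) × 5/9 = 71.6667°C.
Linearly onto the Delisle scale: 150 + (71.6667 / 100) × (0 - 150) = 42.50°De.

42.50°De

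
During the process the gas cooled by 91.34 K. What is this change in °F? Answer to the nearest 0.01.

Only the scale ratio 1.8 matters for a change in temperature.
91.34 × 1.8 = 164.41.

164.41°F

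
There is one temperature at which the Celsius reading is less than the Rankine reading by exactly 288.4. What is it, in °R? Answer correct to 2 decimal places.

Let R be the Rankine reading. The Celsius reading is C = 5/9·R - 273.15.
Require C - R = -288.4: (-4/9)·R - 273.15 = -288.4.
R = (-288.4 + 273.15) / (-4/9) = 34.31.

34.31°R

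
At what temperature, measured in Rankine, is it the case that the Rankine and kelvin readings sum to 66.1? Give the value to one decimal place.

42.5°R

Let R be the Rankine reading. The kelvin reading is K = 5/9·R.
Require R + K = 66.1: (14/9)·R = 66.1.
R = (66.1) / (14/9) = 42.5.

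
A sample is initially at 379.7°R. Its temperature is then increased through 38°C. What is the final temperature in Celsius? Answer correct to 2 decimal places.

-24.21°C

Initial temperature in Celsius: (379.7 - 491.67) × 5/9 = -62.2056°C.
Final Celsius temperature: -62.2056 + 38.0000 = -24.2056°C.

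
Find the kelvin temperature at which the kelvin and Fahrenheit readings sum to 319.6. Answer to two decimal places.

Let K be the kelvin reading. The Fahrenheit reading is F = 1.8·K - 459.67.
Require K + F = 319.6: (2.8)·K - 459.67 = 319.6.
K = (319.6 + 459.67) / (2.8) = 278.31.

278.31 K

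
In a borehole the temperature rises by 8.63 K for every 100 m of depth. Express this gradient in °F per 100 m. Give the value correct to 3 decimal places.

The quantity depends on a temperature interval, so only the ratio of degree sizes applies; the offset between the scales is irrelevant.
A change of 1 K is a change of 1.8°F, so 8.63 × 1.8 = 15.534.

15.534 °F/100 m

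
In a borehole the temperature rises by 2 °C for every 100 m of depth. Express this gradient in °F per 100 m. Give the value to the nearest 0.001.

The quantity depends on a temperature interval, so only the ratio of degree sizes applies; the offset between the scales is irrelevant.
A change of 1°C is a change of 1.8°F, so 2 × 1.8 = 3.600.

3.600 °F/100 m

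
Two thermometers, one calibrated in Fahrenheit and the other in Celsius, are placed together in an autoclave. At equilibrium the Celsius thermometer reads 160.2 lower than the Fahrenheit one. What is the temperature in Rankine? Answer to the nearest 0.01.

Let x be the Fahrenheit reading; then the Celsius reading is 5/9·x - 17.7778.
(5/9·x - 17.7778) - x = -160.2  ⇒  (-4/9)·x = -142.422  ⇒  x = 320.4500°F.
In Celsius: (320.45 - 32) × 5/9 = 160.2500°C.
In Rankine: 160.2500 × 1.8 + 491.67 = 780.12°R.

780.12°R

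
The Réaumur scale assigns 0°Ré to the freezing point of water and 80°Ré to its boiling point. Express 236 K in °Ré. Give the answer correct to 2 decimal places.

First in Celsius: 236 - 273.15 = -37.1500°C.
Linearly onto the Réaumur scale: 0 + (-37.1500 / 100) × (80 - 0) = -29.72°Ré.

-29.72°Ré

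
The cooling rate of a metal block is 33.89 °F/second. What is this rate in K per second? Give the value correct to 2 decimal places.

18.83 K/second

The quantity depends on a temperature interval, so only the ratio of degree sizes applies; the offset between the scales is irrelevant.
A change of 1°F is a change of 5/9 K, so 33.89 × 5/9 = 18.83.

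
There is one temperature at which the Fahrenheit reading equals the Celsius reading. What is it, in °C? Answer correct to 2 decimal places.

Let C be the Celsius reading. The Fahrenheit reading is F = 1.8·C + 32.
Set F = C: 1.8·C + 32 = C.
(0.8)·C = -32  ⇒  C = -40.00.

-40.00°C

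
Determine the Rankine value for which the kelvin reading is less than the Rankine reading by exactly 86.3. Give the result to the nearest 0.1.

Let R be the Rankine reading. The kelvin reading is K = 5/9·R.
Require K - R = -86.3: (-4/9)·R = -86.3.
R = (-86.3) / (-4/9) = 194.2.

194.2°R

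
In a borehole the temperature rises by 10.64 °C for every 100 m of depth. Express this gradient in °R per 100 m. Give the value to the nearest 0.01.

19.15 °R/100 m

The quantity depends on a temperature interval, so only the ratio of degree sizes applies; the offset between the scales is irrelevant.
A change of 1°C is a change of 1.8°R, so 10.64 × 1.8 = 19.15.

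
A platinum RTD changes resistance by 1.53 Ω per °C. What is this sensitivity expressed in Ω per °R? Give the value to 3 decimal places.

Since only a temperature interval is involved, the additive offset between the scales drops out.
A change of 1°R is a change of 5/9°C, so per °R the value is 1.53 × 5/9 = 0.850.

0.850 Ω per °R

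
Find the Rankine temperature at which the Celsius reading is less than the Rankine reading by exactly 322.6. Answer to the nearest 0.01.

111.26°R

Let R be the Rankine reading. The Celsius reading is C = 5/9·R - 273.15.
Require C - R = -322.6: (-4/9)·R - 273.15 = -322.6.
R = (-322.6 + 273.15) / (-4/9) = 111.26.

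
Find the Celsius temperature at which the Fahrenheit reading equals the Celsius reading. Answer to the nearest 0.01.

-40.00°C

Let C be the Celsius reading. The Fahrenheit reading is F = 1.8·C + 32.
Set F = C: 1.8·C + 32 = C.
(0.8)·C = -32  ⇒  C = -40.00.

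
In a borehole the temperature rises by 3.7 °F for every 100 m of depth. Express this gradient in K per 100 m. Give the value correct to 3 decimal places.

2.056 K/100 m

Since only a temperature interval is involved, the additive offset between the scales drops out.
A change of 1°F is a change of 5/9 K, so 3.7 × 5/9 = 2.056.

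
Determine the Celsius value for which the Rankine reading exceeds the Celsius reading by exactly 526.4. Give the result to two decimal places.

43.41°C

Let C be the Celsius reading. The Rankine reading is R = 1.8·C + 491.67.
Require R - C = 526.4: (0.8)·C + 491.67 = 526.4.
C = (526.4 - 491.67) / (0.8) = 43.41.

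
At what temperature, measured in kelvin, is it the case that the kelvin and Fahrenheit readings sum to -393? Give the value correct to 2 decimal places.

Let K be the kelvin reading. The Fahrenheit reading is F = 1.8·K - 459.67.
Require K + F = -393: (2.8)·K - 459.67 = -393.
K = (-393 + 459.67) / (2.8) = 23.81.

23.81 K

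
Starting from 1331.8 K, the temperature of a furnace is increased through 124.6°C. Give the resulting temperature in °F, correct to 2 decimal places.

2161.85°F

Initial temperature in Celsius: 1331.8 - 273.15 = 1058.6500°C.
Final Celsius temperature: 1058.6500 + 124.6000 = 1183.2500°C.
In Fahrenheit: 1183.2500 × 1.8 + 32 = 2161.85°F.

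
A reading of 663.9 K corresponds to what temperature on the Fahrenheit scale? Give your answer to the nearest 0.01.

In Celsius: 663.9 - 273.15 = 390.7500°C.
In Fahrenheit: 390.7500 × 1.8 + 32 = 735.35°F.

735.35°F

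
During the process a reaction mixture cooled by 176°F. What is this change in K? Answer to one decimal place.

For a temperature interval the offset drops out; only the factor 5/9 applies.
176 × 5/9 = 97.8.

97.8 K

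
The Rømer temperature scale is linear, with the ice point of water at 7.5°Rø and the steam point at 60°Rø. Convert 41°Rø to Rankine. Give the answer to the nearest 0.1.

606.5°R

Linear interpolation between the fixed points: C = (41 - 7.5) × 100 / (60 - 7.5) = 63.8095°C.
Then 63.8095 × 1.8 + 491.67 = 606.5°R.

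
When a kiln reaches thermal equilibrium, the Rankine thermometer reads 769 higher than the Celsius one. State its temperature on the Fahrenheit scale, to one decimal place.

656.0°F

Let x be the Celsius reading; then the Rankine reading is 1.8·x + 491.67.
(1.8·x + 491.67) - x = 769  ⇒  (0.8)·x = 277.33  ⇒  x = 346.6625°C.
In Fahrenheit: 346.6625 × 1.8 + 32 = 656.0°F.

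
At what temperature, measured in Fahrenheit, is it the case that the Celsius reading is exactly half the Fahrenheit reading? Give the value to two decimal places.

320.00°F

Let F be the Fahrenheit reading. The Celsius reading is C = 5/9·F - 17.7778.
Require C = 0.5·F: 5/9·F - 17.7778 = 0.5·F.
(1/18)·F = 17.7778  ⇒  F = 320.00.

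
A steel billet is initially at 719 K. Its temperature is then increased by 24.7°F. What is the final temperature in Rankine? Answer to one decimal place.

Initial temperature in Celsius: 719 - 273.15 = 445.8500°C.
The 24.7°F change is an interval, so only the factor 5/9 applies: +24.7 × 5/9 = +13.7222°C.
Final Celsius temperature: 445.8500 + 13.7222 = 459.5722°C.
In Rankine: 459.5722 × 1.8 + 491.67 = 1318.9°R.

1318.9°R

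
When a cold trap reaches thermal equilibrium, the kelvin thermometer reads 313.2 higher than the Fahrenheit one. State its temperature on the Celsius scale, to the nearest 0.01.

Let x be the Fahrenheit reading; then the kelvin reading is 5/9·x + 255.372.
(5/9·x + 255.372) - x = 313.2  ⇒  (-4/9)·x = 57.8278  ⇒  x = -130.1125°F.
In Celsius: (-130.1125 - 32) × 5/9 = -90.06°C.

-90.06°C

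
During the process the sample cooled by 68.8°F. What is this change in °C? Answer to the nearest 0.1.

38.2°C

An interval of 1°F corresponds to 5/9°C.
68.8 × 5/9 = 38.2.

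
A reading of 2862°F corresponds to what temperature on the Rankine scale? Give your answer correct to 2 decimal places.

In Celsius: (2862 - 32) × 5/9 = 1572.2222°C.
In Rankine: 1572.2222 × 1.8 + 491.67 = 3321.67°R.

3321.67°R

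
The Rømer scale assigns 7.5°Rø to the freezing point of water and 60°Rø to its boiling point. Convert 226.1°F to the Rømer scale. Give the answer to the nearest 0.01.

First in Celsius: (226.1 - 32) × 5/9 = 107.8333°C.
Linearly onto the Rømer scale: 7.5 + (107.8333 / 100) × (60 - 7.5) = 64.11°Rø.

64.11°Rø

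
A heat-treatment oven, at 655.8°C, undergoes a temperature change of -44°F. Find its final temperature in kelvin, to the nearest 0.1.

904.5 K

The 44°F change is an interval, so only the factor 5/9 applies: -44 × 5/9 = -24.4444°C.
Final Celsius temperature: 655.8000 - 24.4444 = 631.3556°C.
In kelvin: 631.3556 + 273.15 = 904.5 K.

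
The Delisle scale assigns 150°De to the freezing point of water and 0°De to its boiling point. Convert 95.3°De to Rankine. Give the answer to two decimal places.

557.31°R

Linear interpolation between the fixed points: C = (95.3 - 150) × 100 / (0 - 150) = 36.4667°C.
Then 36.4667 × 1.8 + 491.67 = 557.31°R.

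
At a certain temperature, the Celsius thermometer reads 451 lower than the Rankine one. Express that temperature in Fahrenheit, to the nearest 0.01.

Let x be the Rankine reading; then the Celsius reading is 5/9·x - 273.15.
(5/9·x - 273.15) - x = -451  ⇒  (-4/9)·x = -177.85  ⇒  x = 400.1625°R.
In Celsius: (400.1625 - 491.67) × 5/9 = -50.8375°C.
In Fahrenheit: -50.8375 × 1.8 + 32 = -59.51°F.

-59.51°F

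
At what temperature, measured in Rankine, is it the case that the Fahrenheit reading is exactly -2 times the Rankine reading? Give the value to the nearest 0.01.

Let R be the Rankine reading. The Fahrenheit reading is F = 1·R - 459.67.
Require F = -2·R: 1·R - 459.67 = -2·R.
(3)·R = 459.67  ⇒  R = 153.22.

153.22°R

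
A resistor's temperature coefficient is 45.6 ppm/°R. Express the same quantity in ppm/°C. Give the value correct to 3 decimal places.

82.080 ppm/°C

Since only a temperature interval is involved, the additive offset between the scales drops out.
A change of 1°C is a change of 1.8°R, so per °C the value is 45.6 × 1.8 = 82.080.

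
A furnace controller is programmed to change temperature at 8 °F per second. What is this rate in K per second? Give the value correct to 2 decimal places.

4.44 K/second

The quantity depends on a temperature interval, so only the ratio of degree sizes applies; the offset between the scales is irrelevant.
A change of 1°F is a change of 5/9 K, so 8 × 5/9 = 4.44.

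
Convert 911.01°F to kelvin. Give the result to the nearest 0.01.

761.49 K

In Celsius: (911.01 - 32) × 5/9 = 488.3389°C.
In kelvin: 488.3389 + 273.15 = 761.49 K.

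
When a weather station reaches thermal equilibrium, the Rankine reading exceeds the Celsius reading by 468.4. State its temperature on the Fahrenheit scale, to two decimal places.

-20.36°F

Let x be the Celsius reading; then the Rankine reading is 1.8·x + 491.67.
(1.8·x + 491.67) - x = 468.4  ⇒  (0.8)·x = -23.27  ⇒  x = -29.0875°C.
In Fahrenheit: -29.0875 × 1.8 + 32 = -20.36°F.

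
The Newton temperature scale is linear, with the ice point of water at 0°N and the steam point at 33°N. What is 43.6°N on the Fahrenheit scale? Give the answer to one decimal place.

269.8°F

Linear interpolation between the fixed points: C = (43.6 - 0) × 100 / (33 - 0) = 132.1212°C.
Then 132.1212 × 1.8 + 32 = 269.8°F.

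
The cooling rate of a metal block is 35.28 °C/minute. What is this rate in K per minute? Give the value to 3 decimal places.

35.280 K/minute

The quantity depends on a temperature interval, so only the ratio of degree sizes applies; the offset between the scales is irrelevant.
A change of 1°C is a change of 1 K, so 35.28 × 1 = 35.280.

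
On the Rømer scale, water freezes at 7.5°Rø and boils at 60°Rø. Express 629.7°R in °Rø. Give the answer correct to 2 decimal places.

47.76°Rø

First in Celsius: (629.7 - 491.67) × 5/9 = 76.6833°C.
Linearly onto the Rømer scale: 7.5 + (76.6833 / 100) × (60 - 7.5) = 47.76°Rø.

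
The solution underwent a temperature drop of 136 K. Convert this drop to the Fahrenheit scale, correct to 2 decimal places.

For a temperature interval the offset drops out; only the factor 1.8 applies.
136 × 1.8 = 244.80.

244.80°F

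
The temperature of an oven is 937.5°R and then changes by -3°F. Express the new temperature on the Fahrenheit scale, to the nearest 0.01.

Initial temperature in Celsius: (937.5 - 491.67) × 5/9 = 247.6833°C.
The 3°F change is an interval, so only the factor 5/9 applies: -3 × 5/9 = -1.6667°C.
Final Celsius temperature: 247.6833 - 1.6667 = 246.0167°C.
In Fahrenheit: 246.0167 × 1.8 + 32 = 474.83°F.

474.83°F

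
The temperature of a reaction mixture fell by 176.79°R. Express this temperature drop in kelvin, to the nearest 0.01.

98.22 K

An interval of 1°R corresponds to 5/9 K.
176.79 × 5/9 = 98.22.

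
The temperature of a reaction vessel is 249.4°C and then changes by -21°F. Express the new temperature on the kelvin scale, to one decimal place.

The 21°F change is an interval, so only the factor 5/9 applies: -21 × 5/9 = -11.6667°C.
Final Celsius temperature: 249.4000 - 11.6667 = 237.7333°C.
In kelvin: 237.7333 + 273.15 = 510.9 K.

510.9 K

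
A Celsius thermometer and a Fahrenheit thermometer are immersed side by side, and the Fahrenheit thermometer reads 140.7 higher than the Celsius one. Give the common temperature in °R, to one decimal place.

736.2°R

Let x be the Celsius reading; then the Fahrenheit reading is 1.8·x + 32.
(1.8·x + 32) - x = 140.7  ⇒  (0.8)·x = 108.7  ⇒  x = 135.8750°C.
In Rankine: 135.8750 × 1.8 + 491.67 = 736.2°R.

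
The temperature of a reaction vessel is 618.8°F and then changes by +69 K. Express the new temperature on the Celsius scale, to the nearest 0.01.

395.00°C

Initial temperature in Celsius: (618.8 - 32) × 5/9 = 326.0000°C.
The 69 K change is an interval; Kelvin and Celsius degrees are the same size, so ΔC = +69°C.
Final Celsius temperature: 326.0000 + 69.0000 = 395.0000°C.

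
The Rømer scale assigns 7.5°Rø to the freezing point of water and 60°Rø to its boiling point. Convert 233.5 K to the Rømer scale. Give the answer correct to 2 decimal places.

First in Celsius: 233.5 - 273.15 = -39.6500°C.
Linearly onto the Rømer scale: 7.5 + (-39.6500 / 100) × (60 - 7.5) = -13.32°Rø.

-13.32°Rø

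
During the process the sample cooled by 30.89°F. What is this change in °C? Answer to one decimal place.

For a temperature interval the offset drops out; only the factor 5/9 applies.
30.89 × 5/9 = 17.2.

17.2°C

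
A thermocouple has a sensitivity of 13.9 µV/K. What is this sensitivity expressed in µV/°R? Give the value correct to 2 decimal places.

7.72 µV/°R

The quantity depends on a temperature interval, so only the ratio of degree sizes applies; the offset between the scales is irrelevant.
A change of 1°R is a change of 5/9 K, so per °R the value is 13.9 × 5/9 = 7.72.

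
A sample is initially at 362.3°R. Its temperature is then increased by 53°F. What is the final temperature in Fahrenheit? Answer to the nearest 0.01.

Initial temperature in Celsius: (362.3 - 491.67) × 5/9 = -71.8722°C.
The 53°F change is an interval, so only the factor 5/9 applies: +53 × 5/9 = +29.4444°C.
Final Celsius temperature: -71.8722 + 29.4444 = -42.4278°C.
In Fahrenheit: -42.4278 × 1.8 + 32 = -44.37°F.

-44.37°F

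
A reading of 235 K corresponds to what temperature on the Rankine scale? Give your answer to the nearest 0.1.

423.0°R

In Celsius: 235 - 273.15 = -38.1500°C.
In Rankine: -38.1500 × 1.8 + 491.67 = 423.0°R.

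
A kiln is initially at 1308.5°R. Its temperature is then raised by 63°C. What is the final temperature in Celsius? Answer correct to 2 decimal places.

516.79°C

Initial temperature in Celsius: (1308.5 - 491.67) × 5/9 = 453.7944°C.
Final Celsius temperature: 453.7944 + 63.0000 = 516.7944°C.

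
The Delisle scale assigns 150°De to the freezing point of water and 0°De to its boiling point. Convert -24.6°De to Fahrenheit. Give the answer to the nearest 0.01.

241.52°F

Linear interpolation between the fixed points: C = (-24.6 - 150) × 100 / (0 - 150) = 116.4000°C.
Then 116.4000 × 1.8 + 32 = 241.52°F.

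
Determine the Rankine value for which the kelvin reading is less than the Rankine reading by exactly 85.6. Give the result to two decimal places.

Let R be the Rankine reading. The kelvin reading is K = 5/9·R.
Require K - R = -85.6: (-4/9)·R = -85.6.
R = (-85.6) / (-4/9) = 192.60.

192.60°R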